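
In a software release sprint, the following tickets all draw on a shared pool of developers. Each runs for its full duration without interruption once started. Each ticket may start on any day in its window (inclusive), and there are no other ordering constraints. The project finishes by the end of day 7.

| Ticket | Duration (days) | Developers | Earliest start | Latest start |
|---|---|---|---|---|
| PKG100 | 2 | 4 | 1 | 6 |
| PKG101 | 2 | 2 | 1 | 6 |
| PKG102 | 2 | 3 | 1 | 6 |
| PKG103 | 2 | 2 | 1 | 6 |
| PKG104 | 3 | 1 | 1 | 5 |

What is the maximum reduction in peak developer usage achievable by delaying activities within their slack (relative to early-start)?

8

Early-start peak: d1:12  d2:12  d3:1  d4:0  d5:0  d6:0  d7:0 ⇒ 12.
Leveled (PKG100@1, PKG101@3, PKG102@5, PKG103@3, PKG104@5): d1:4  d2:4  d3:4  d4:4  d5:4  d6:4  d7:1 ⇒ 4.
Reduction 12 − 4 = 8.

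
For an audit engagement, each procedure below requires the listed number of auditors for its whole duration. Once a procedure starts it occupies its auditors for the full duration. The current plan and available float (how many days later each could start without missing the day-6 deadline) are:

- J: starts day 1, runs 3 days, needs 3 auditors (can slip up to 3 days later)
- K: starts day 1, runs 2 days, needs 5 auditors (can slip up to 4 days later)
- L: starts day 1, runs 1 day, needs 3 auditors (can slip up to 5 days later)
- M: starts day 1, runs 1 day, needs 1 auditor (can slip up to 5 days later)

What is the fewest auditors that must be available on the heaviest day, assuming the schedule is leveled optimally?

5

Early-start (J@1, K@1, L@1, M@1) gives peak 12: d1:12  d2:8  d3:3  d4:0  d5:0  d6:0.
Shift K→4, L→6.
Schedule J@1, K@4, L@6, M@1: d1:4  d2:3  d3:3  d4:5  d5:5  d6:3 — peak 5.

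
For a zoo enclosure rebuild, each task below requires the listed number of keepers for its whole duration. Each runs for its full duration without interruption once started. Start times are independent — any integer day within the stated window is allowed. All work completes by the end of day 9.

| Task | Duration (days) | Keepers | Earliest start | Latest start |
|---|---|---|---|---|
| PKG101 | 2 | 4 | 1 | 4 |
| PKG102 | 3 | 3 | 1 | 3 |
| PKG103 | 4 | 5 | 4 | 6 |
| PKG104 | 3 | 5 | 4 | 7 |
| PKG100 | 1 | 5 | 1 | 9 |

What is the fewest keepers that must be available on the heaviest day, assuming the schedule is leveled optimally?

Early-start (PKG101@1, PKG102@1, PKG103@4, PKG104@4, PKG100@1) gives peak 12: d1:12  d2:7  d3:3  d4:10  d5:10  d6:10  d7:5  d8:0  d9:0.
Shift PKG100→3.
Schedule PKG101@1, PKG102@1, PKG103@4, PKG104@4, PKG100@3: d1:7  d2:7  d3:8  d4:10  d5:10  d6:10  d7:5  d8:0  d9:0 — peak 10.

10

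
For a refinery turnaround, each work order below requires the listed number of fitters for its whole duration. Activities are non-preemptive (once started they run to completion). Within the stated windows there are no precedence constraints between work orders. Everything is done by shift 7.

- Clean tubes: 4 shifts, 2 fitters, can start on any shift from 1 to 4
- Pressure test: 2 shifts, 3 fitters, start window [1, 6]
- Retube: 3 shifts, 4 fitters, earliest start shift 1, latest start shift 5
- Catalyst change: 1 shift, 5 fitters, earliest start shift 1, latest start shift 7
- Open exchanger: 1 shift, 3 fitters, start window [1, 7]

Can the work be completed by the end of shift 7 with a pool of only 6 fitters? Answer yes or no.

Schedule Clean tubes@1, Pressure test@1, Retube@3, Catalyst change@6, Open exchanger@7: s1:5  s2:5  s3:6  s4:6  s5:4  s6:5  s7:3 — peak 6 ≤ 6.

yes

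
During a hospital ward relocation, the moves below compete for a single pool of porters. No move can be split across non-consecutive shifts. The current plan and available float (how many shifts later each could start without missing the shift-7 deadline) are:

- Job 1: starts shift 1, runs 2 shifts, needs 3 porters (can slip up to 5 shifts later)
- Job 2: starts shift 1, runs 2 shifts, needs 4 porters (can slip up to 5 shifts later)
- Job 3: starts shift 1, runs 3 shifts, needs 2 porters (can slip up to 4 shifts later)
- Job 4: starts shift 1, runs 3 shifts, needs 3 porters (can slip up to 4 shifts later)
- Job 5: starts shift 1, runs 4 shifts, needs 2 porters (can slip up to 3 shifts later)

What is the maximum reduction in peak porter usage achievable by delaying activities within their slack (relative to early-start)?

Early-start peak: s1:14  s2:14  s3:7  s4:2  s5:0  s6:0  s7:0 ⇒ 14.
Leveled (Job 1@1, Job 2@3, Job 3@1, Job 4@5, Job 5@4): s1:5  s2:5  s3:6  s4:6  s5:5  s6:5  s7:5 ⇒ 6.
Reduction 14 − 6 = 8.

8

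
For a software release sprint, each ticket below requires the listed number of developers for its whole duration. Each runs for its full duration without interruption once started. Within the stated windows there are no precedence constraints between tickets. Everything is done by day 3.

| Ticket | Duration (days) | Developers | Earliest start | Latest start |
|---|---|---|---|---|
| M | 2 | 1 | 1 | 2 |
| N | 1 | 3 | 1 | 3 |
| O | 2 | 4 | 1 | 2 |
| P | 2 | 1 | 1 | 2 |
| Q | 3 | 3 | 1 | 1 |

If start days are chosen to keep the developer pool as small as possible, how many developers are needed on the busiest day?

9

Early-start (M@1, N@1, O@1, P@1, Q@1) gives peak 12: d1:12  d2:9  d3:3.
Shift O→2.
Schedule M@1, N@1, O@2, P@1, Q@1: d1:8  d2:9  d3:7 — peak 9.
No arrangement of the 24 feasible schedules does better.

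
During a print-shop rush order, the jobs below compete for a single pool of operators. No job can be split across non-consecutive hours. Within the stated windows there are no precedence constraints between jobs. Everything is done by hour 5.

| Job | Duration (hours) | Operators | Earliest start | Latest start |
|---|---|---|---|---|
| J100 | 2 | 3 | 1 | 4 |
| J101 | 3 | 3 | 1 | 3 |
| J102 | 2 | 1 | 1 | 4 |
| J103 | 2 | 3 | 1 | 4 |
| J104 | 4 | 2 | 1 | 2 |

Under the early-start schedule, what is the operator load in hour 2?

At early start, hour 2 has: J100, J101, J102, J103, J104.
Demand: 3 + 3 + 1 + 3 + 2 = 12.

12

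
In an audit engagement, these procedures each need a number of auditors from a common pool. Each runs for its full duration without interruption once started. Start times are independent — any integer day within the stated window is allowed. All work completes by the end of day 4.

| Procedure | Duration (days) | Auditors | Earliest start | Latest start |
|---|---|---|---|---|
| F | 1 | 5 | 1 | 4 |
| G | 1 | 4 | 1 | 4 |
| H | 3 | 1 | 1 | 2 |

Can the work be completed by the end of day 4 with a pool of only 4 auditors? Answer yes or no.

The minimum achievable peak is 5; 4 < 5, so no feasible schedule stays within the cap.

no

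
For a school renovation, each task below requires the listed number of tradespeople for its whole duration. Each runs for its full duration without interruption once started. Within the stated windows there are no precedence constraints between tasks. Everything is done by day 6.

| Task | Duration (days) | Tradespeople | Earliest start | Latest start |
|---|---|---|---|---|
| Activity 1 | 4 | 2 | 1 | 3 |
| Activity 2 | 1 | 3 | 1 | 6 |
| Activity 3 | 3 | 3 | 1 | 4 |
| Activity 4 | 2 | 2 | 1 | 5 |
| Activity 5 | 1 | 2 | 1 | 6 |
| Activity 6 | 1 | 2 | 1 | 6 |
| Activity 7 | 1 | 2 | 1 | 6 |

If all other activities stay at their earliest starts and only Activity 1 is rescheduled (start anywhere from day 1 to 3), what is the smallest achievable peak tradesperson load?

Activity 1@1: d1:16  d2:7  d3:5  d4:2  d5:0  d6:0 → peak 16
Activity 1@2: d1:14  d2:7  d3:5  d4:2  d5:2  d6:0 → peak 14
Activity 1@3: d1:14  d2:5  d3:5  d4:2  d5:2  d6:2 → peak 14
Best is Activity 1@2, peak 14.

14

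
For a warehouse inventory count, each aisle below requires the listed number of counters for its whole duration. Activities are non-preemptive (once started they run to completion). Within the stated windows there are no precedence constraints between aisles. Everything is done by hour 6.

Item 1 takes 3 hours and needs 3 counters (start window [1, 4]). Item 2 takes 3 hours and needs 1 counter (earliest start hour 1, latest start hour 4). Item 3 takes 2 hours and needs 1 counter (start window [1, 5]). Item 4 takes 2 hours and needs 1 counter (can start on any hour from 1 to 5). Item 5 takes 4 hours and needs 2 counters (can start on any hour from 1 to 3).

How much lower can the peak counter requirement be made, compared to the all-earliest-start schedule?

3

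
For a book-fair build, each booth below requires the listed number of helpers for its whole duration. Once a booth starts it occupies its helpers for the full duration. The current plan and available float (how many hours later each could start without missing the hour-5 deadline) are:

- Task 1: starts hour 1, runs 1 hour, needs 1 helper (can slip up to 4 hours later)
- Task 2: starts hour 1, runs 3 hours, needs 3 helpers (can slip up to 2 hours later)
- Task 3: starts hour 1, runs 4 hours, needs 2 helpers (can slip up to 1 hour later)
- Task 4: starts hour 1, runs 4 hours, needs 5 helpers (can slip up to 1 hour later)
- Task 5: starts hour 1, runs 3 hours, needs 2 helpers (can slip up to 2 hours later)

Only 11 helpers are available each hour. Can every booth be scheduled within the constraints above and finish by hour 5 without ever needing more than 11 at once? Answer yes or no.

no

The minimum achievable peak is 12; 11 < 12, so no feasible schedule stays within the cap.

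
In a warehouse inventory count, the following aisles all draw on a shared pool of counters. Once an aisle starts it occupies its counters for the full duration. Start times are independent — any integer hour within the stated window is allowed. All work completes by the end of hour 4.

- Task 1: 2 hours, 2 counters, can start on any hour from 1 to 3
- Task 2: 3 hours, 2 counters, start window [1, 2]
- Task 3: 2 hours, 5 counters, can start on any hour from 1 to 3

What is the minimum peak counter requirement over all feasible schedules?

Early-start (Task 1@1, Task 2@1, Task 3@1) gives peak 9: h1:9  h2:9  h3:2  h4:0.
Shift Task 3→3.
Schedule Task 1@1, Task 2@1, Task 3@3: h1:4  h2:4  h3:7  h4:5 — peak 7.
No arrangement of the 18 feasible schedules does better.

7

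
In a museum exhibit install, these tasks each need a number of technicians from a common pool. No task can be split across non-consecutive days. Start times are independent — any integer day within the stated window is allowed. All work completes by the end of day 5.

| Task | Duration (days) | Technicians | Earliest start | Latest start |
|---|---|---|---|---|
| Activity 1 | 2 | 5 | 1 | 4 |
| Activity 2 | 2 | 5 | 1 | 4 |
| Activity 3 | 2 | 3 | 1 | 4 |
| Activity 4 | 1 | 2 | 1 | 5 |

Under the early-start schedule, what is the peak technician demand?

Early-start schedule: Activity 1@1, Activity 2@1, Activity 3@1, Activity 4@1.
Load per day: day 1: 15, day 2: 13, day 3: 0, day 4: 0, day 5: 0.
Peak is 15.

15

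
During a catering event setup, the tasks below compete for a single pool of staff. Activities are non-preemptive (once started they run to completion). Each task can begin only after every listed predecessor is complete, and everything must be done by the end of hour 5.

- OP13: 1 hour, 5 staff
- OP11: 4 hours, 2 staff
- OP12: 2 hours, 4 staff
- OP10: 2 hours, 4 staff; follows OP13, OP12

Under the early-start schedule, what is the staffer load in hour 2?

6

At early start, hour 2 has: OP11, OP12.
Demand: 2 + 4 = 6.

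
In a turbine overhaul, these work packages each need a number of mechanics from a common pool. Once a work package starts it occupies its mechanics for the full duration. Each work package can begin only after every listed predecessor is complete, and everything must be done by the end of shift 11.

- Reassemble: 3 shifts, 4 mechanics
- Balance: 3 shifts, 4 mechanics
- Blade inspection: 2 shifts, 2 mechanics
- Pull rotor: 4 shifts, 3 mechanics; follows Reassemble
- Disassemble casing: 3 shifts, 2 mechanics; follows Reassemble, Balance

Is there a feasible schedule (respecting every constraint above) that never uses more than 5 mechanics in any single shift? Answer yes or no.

yes

Schedule Reassemble@1, Balance@4, Blade inspection@7, Pull rotor@7, Disassemble casing@9: s1:4  s2:4  s3:4  s4:4  s5:4  s6:4  s7:5  s8:5  s9:5  s10:5  s11:2 — peak 5 ≤ 5.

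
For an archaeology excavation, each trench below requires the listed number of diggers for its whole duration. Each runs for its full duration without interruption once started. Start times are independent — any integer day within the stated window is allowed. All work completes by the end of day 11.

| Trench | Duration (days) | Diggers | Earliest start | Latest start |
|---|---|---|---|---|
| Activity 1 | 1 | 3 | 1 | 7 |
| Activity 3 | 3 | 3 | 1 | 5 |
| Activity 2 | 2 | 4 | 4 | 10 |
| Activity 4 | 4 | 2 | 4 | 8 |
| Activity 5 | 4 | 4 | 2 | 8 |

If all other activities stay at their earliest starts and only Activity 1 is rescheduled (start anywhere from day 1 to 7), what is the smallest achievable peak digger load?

10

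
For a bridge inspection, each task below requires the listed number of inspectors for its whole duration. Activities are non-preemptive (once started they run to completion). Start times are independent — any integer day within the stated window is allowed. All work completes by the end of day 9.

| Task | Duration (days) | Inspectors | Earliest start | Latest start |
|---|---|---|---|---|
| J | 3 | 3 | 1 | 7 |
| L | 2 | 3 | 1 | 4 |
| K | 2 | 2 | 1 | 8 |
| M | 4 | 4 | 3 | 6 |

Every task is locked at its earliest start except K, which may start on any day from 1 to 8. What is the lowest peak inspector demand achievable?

7

K@1: d1:8  d2:8  d3:7  d4:4  d5:4  d6:4  d7:0  d8:0  d9:0 → peak 8
K@2: d1:6  d2:8  d3:9  d4:4  d5:4  d6:4  d7:0  d8:0  d9:0 → peak 9
K@3: d1:6  d2:6  d3:9  d4:6  d5:4  d6:4  d7:0  d8:0  d9:0 → peak 9
K@4: d1:6  d2:6  d3:7  d4:6  d5:6  d6:4  d7:0  d8:0  d9:0 → peak 7
K@5: d1:6  d2:6  d3:7  d4:4  d5:6  d6:6  d7:0  d8:0  d9:0 → peak 7
K@6: d1:6  d2:6  d3:7  d4:4  d5:4  d6:6  d7:2  d8:0  d9:0 → peak 7
K@7: d1:6  d2:6  d3:7  d4:4  d5:4  d6:4  d7:2  d8:2  d9:0 → peak 7
K@8: d1:6  d2:6  d3:7  d4:4  d5:4  d6:4  d7:0  d8:2  d9:2 → peak 7
Best is K@4, peak 7.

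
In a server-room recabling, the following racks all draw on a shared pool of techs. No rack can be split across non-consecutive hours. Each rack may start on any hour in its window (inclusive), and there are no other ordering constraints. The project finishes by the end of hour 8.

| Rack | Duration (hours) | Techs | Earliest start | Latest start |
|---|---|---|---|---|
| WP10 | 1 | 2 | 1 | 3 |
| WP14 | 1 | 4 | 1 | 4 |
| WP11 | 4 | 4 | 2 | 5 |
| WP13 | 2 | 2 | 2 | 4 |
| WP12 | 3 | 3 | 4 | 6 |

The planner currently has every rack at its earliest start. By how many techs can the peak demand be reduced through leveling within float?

Early-start peak: h1:6  h2:6  h3:6  h4:7  h5:7  h6:3  h7:0  h8:0 ⇒ 7.
Leveled (WP10@1, WP14@1, WP11@2, WP13@2, WP12@6): h1:6  h2:6  h3:6  h4:4  h5:4  h6:3  h7:3  h8:3 ⇒ 6.
Reduction 7 − 6 = 1.

1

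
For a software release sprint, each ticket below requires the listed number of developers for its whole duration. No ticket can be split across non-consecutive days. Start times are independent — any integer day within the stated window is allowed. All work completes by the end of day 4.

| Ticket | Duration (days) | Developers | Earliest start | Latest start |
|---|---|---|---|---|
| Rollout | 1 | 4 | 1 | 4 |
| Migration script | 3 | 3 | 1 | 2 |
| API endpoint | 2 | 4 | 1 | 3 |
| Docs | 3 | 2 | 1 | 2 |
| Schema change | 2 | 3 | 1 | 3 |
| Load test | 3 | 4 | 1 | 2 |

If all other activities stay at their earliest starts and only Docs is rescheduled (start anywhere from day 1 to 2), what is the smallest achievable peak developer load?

Docs@1: d1:20  d2:16  d3:9  d4:0 → peak 20
Docs@2: d1:18  d2:16  d3:9  d4:2 → peak 18
Best is Docs@2, peak 18.

18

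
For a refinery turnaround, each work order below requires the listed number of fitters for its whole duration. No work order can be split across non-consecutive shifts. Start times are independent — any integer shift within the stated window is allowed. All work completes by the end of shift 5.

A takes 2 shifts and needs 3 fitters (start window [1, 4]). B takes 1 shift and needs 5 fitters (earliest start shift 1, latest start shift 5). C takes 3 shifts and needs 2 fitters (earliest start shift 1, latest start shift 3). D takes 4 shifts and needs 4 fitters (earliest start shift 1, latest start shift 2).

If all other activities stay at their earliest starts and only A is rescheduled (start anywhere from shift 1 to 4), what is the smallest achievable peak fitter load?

11

A@1: s1:14  s2:9  s3:6  s4:4  s5:0 → peak 14
A@2: s1:11  s2:9  s3:9  s4:4  s5:0 → peak 11
A@3: s1:11  s2:6  s3:9  s4:7  s5:0 → peak 11
A@4: s1:11  s2:6  s3:6  s4:7  s5:3 → peak 11
Best is A@2, peak 11.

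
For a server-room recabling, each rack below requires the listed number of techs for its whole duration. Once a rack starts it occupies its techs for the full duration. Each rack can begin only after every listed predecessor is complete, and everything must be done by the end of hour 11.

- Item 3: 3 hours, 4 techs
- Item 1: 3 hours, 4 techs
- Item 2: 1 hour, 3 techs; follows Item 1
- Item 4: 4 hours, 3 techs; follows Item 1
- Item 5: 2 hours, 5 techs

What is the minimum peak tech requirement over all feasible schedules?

Early-start (Item 3@1, Item 1@1, Item 2@4, Item 4@4, Item 5@1) gives peak 13: h1:13  h2:13  h3:8  h4:6  h5:3  h6:3  h7:3  h8:0  h9:0  h10:0  h11:0.
Shift Item 3→4, Item 4→5, Item 5→9.
Schedule Item 3@4, Item 1@1, Item 2@4, Item 4@5, Item 5@9: h1:4  h2:4  h3:4  h4:7  h5:7  h6:7  h7:3  h8:3  h9:5  h10:5  h11:0 — peak 7.

7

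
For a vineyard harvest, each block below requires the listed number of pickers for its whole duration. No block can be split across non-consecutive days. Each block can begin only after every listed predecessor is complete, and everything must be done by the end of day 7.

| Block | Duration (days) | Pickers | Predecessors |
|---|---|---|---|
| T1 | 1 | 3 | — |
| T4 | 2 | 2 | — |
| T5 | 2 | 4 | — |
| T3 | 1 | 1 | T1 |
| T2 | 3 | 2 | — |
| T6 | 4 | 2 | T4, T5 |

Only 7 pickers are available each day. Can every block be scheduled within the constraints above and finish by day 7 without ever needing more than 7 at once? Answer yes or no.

Schedule T1@1, T4@1, T5@2, T3@3, T2@4, T6@4: d1:5  d2:6  d3:5  d4:4  d5:4  d6:4  d7:2 — peak 6 ≤ 7.

yes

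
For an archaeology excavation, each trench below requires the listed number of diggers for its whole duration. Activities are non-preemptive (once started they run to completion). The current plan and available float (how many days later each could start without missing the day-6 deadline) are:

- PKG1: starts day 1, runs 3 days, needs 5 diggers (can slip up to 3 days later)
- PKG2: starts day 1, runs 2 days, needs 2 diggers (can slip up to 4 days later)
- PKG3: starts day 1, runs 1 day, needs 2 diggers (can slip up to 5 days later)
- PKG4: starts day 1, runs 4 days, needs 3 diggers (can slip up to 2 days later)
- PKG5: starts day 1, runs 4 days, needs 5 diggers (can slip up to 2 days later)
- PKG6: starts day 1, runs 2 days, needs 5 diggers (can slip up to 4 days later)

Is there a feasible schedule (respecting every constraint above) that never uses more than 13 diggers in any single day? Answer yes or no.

yes

Schedule PKG1@1, PKG2@1, PKG3@1, PKG4@1, PKG5@3, PKG6@4: d1:12  d2:10  d3:13  d4:13  d5:10  d6:5 — peak 13 ≤ 13.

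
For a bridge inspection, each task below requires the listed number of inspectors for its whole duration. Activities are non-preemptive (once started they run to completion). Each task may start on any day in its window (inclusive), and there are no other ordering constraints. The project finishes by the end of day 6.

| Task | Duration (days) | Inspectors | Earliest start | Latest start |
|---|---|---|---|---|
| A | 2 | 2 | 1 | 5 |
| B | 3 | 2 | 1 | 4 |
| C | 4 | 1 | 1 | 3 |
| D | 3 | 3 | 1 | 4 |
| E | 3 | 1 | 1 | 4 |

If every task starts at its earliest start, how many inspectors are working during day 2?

9

At early start, day 2 has: A, B, C, D, E.
Demand: 2 + 2 + 1 + 3 + 1 = 9.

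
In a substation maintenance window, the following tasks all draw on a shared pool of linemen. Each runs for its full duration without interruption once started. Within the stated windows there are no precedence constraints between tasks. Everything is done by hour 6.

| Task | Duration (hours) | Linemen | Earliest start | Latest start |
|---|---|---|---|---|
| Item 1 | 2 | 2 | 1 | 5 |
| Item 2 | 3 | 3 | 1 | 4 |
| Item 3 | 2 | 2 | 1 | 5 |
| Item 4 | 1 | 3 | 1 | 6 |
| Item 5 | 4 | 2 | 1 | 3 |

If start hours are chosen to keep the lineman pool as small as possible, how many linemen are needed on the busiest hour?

5

Early-start (Item 1@1, Item 2@1, Item 3@1, Item 4@1, Item 5@1) gives peak 12: h1:12  h2:9  h3:5  h4:2  h5:0  h6:0.
Shift Item 3→4, Item 4→6, Item 5→3.
Schedule Item 1@1, Item 2@1, Item 3@4, Item 4@6, Item 5@3: h1:5  h2:5  h3:5  h4:4  h5:4  h6:5 — peak 5.
Total lineman-hours = 28 over 6 hours ⇒ peak ≥ ⌈28/6⌉ = 5, so 5 is optimal.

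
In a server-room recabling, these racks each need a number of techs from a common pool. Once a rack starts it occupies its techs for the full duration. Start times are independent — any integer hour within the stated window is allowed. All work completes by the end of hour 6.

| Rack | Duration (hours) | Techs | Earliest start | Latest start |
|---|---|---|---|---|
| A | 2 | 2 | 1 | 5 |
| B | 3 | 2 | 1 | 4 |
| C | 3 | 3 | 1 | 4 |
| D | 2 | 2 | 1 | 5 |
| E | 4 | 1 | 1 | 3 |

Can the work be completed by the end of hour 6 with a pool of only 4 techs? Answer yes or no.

no

Total tech-hours = 27; over 6 hours the average is 27/6 > 4, so some hour must exceed 4.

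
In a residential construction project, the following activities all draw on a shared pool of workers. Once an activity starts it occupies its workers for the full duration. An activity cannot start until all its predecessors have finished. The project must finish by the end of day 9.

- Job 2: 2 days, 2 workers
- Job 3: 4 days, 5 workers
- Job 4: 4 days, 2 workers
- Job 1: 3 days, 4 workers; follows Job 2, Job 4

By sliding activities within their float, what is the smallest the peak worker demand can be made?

Early-start (Job 2@1, Job 3@1, Job 4@1, Job 1@5) gives peak 9: d1:9  d2:9  d3:7  d4:7  d5:4  d6:4  d7:4  d8:0  d9:0.
Shift Job 4→3, Job 1→7.
Schedule Job 2@1, Job 3@1, Job 4@3, Job 1@7: d1:7  d2:7  d3:7  d4:7  d5:2  d6:2  d7:4  d8:4  d9:4 — peak 7.

7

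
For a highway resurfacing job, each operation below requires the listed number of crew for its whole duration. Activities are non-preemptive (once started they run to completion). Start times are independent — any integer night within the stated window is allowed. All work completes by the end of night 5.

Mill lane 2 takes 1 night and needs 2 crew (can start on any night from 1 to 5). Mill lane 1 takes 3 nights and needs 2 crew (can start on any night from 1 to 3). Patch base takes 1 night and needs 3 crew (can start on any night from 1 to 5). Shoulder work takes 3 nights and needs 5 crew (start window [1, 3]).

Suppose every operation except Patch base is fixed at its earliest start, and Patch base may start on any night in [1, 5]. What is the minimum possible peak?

Patch base@1: n1:12  n2:7  n3:7  n4:0  n5:0 → peak 12
Patch base@2: n1:9  n2:10  n3:7  n4:0  n5:0 → peak 10
Patch base@3: n1:9  n2:7  n3:10  n4:0  n5:0 → peak 10
Patch base@4: n1:9  n2:7  n3:7  n4:3  n5:0 → peak 9
Patch base@5: n1:9  n2:7  n3:7  n4:0  n5:3 → peak 9
Best is Patch base@4, peak 9.

9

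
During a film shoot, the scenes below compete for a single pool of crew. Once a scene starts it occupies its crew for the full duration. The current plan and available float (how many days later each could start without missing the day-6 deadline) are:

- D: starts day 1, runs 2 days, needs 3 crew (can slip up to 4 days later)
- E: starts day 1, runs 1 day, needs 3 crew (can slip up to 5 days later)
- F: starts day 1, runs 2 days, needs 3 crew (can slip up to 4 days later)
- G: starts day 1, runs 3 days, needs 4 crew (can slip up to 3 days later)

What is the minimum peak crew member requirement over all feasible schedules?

6

Early-start (D@1, E@1, F@1, G@1) gives peak 13: d1:13  d2:10  d3:4  d4:0  d5:0  d6:0.
Shift F→2, G→4.
Schedule D@1, E@1, F@2, G@4: d1:6  d2:6  d3:3  d4:4  d5:4  d6:4 — peak 6.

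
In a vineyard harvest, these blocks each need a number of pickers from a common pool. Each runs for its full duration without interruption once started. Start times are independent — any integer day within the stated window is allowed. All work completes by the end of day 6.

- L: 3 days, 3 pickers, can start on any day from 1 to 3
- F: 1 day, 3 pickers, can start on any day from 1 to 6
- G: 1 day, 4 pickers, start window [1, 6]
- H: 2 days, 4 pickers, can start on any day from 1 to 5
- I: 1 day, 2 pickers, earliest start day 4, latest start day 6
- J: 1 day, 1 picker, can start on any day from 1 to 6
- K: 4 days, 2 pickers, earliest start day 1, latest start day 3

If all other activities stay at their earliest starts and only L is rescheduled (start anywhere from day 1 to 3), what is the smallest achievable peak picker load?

14

L@1: d1:17  d2:9  d3:5  d4:4  d5:0  d6:0 → peak 17
L@2: d1:14  d2:9  d3:5  d4:7  d5:0  d6:0 → peak 14
L@3: d1:14  d2:6  d3:5  d4:7  d5:3  d6:0 → peak 14
Best is L@2, peak 14.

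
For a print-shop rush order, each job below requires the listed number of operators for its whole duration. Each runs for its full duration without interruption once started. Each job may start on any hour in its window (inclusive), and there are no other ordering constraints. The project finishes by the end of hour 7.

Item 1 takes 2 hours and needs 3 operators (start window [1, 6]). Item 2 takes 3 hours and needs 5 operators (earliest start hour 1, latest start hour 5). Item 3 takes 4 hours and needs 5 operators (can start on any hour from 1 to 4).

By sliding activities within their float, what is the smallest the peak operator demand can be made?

8

Early-start (Item 1@1, Item 2@1, Item 3@1) gives peak 13: h1:13  h2:13  h3:10  h4:5  h5:0  h6:0  h7:0.
Shift Item 3→4.
Schedule Item 1@1, Item 2@1, Item 3@4: h1:8  h2:8  h3:5  h4:5  h5:5  h6:5  h7:5 — peak 8.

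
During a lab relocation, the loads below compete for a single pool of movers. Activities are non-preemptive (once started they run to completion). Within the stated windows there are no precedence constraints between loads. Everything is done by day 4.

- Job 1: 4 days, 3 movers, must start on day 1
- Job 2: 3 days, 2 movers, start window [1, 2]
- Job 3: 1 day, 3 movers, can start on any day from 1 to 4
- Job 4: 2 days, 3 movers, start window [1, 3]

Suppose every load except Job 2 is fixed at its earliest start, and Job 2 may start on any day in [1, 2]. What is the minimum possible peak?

Job 2@1: d1:11  d2:8  d3:5  d4:3 → peak 11
Job 2@2: d1:9  d2:8  d3:5  d4:5 → peak 9
Best is Job 2@2, peak 9.

9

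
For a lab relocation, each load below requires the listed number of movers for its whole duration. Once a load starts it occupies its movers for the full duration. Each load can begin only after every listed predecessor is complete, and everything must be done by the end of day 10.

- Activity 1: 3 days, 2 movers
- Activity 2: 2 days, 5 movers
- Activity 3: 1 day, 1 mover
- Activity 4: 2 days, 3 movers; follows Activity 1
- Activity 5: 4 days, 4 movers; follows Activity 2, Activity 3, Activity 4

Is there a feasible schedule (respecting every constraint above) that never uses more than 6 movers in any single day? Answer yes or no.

The minimum achievable peak is 7; 6 < 7, so no feasible schedule stays within the cap.

no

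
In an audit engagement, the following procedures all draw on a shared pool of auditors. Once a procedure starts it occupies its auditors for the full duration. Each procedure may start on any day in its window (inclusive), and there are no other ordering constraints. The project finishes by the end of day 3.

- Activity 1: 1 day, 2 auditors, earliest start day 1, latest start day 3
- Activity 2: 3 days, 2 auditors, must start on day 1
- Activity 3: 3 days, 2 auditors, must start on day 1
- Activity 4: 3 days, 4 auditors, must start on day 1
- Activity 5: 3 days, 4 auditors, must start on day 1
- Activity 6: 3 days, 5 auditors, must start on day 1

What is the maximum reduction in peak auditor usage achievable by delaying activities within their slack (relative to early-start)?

0

Early-start peak: d1:19  d2:17  d3:17 ⇒ 19.
Leveled (Activity 1@1, Activity 2@1, Activity 3@1, Activity 4@1, Activity 5@1, Activity 6@1): d1:19  d2:17  d3:17 ⇒ 19.
Reduction 19 − 19 = 0.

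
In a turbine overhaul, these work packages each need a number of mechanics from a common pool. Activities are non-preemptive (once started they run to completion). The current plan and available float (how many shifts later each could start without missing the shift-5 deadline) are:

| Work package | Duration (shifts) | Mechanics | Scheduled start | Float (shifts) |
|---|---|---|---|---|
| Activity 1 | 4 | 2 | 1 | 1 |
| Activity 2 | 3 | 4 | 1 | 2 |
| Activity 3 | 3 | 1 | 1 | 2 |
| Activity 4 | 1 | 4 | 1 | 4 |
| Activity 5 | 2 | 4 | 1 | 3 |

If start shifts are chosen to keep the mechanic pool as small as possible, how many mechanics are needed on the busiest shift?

Early-start (Activity 1@1, Activity 2@1, Activity 3@1, Activity 4@1, Activity 5@1) gives peak 15: s1:15  s2:11  s3:7  s4:2  s5:0.
Shift Activity 4→5, Activity 5→4.
Schedule Activity 1@1, Activity 2@1, Activity 3@1, Activity 4@5, Activity 5@4: s1:7  s2:7  s3:7  s4:6  s5:8 — peak 8.

8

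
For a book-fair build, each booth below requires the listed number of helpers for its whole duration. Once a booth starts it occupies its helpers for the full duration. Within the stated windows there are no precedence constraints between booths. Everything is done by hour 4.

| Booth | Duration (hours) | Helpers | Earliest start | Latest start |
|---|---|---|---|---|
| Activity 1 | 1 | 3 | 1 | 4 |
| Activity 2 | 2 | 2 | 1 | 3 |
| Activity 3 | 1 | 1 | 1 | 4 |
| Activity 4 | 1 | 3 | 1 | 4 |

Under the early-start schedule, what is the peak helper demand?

9

Early-start schedule: Activity 1@1, Activity 2@1, Activity 3@1, Activity 4@1.
Load per hour: hour 1: 9, hour 2: 2, hour 3: 0, hour 4: 0.
Peak is 9.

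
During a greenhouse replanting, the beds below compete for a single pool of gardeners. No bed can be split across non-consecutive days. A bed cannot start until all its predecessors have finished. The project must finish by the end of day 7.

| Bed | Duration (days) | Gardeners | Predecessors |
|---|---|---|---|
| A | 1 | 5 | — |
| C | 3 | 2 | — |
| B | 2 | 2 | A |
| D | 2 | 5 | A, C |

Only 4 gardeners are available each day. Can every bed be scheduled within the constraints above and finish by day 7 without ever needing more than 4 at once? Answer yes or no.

The minimum achievable peak is 5; 4 < 5, so no feasible schedule stays within the cap.

no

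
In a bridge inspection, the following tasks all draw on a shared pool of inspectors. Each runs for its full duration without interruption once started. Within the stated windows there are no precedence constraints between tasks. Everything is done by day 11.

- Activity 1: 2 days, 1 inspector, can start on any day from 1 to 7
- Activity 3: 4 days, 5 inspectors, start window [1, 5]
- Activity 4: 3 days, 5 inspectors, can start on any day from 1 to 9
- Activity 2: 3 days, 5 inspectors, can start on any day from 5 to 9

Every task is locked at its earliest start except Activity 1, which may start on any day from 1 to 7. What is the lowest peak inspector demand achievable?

Activity 1@1: d1:11  d2:11  d3:10  d4:5  d5:5  d6:5  d7:5  d8:0  d9:0  d10:0  d11:0 → peak 11
Activity 1@2: d1:10  d2:11  d3:11  d4:5  d5:5  d6:5  d7:5  d8:0  d9:0  d10:0  d11:0 → peak 11
Activity 1@3: d1:10  d2:10  d3:11  d4:6  d5:5  d6:5  d7:5  d8:0  d9:0  d10:0  d11:0 → peak 11
Activity 1@4: d1:10  d2:10  d3:10  d4:6  d5:6  d6:5  d7:5  d8:0  d9:0  d10:0  d11:0 → peak 10
Activity 1@5: d1:10  d2:10  d3:10  d4:5  d5:6  d6:6  d7:5  d8:0  d9:0  d10:0  d11:0 → peak 10
Activity 1@6: d1:10  d2:10  d3:10  d4:5  d5:5  d6:6  d7:6  d8:0  d9:0  d10:0  d11:0 → peak 10
Activity 1@7: d1:10  d2:10  d3:10  d4:5  d5:5  d6:5  d7:6  d8:1  d9:0  d10:0  d11:0 → peak 10
Best is Activity 1@4, peak 10.

10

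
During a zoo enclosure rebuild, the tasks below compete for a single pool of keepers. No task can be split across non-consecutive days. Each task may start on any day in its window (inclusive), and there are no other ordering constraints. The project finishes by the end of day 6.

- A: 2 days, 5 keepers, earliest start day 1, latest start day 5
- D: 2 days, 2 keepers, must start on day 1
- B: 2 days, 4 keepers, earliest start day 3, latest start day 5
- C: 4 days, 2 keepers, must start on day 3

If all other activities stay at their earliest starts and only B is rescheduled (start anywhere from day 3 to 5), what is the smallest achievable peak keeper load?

7

B@3: d1:7  d2:7  d3:6  d4:6  d5:2  d6:2 → peak 7
B@4: d1:7  d2:7  d3:2  d4:6  d5:6  d6:2 → peak 7
B@5: d1:7  d2:7  d3:2  d4:2  d5:6  d6:6 → peak 7
Best is B@3, peak 7.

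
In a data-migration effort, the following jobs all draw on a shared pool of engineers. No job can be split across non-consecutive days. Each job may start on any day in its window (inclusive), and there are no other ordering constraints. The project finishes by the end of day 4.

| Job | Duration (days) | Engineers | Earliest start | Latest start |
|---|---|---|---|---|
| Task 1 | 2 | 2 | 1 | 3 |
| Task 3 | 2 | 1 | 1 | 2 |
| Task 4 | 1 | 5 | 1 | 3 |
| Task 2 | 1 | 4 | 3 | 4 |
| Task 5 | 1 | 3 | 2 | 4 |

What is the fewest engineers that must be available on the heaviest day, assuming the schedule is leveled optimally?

6

Early-start (Task 1@1, Task 3@1, Task 4@1, Task 2@3, Task 5@2) gives peak 8: d1:8  d2:6  d3:4  d4:0.
Shift Task 4→3, Task 2→4.
Schedule Task 1@1, Task 3@1, Task 4@3, Task 2@4, Task 5@2: d1:3  d2:6  d3:5  d4:4 — peak 6.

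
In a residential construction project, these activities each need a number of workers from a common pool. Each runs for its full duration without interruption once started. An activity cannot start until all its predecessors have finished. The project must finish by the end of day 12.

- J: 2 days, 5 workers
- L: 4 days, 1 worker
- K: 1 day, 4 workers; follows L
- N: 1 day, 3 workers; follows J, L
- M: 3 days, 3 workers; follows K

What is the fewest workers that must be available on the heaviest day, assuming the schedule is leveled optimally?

Early-start (J@1, L@1, K@5, N@5, M@6) gives peak 7: d1:6  d2:6  d3:1  d4:1  d5:7  d6:3  d7:3  d8:3  d9:0  d10:0  d11:0  d12:0.
Shift L→3, K→7, N→8, M→9.
Schedule J@1, L@3, K@7, N@8, M@9: d1:5  d2:5  d3:1  d4:1  d5:1  d6:1  d7:4  d8:3  d9:3  d10:3  d11:3  d12:0 — peak 5.

5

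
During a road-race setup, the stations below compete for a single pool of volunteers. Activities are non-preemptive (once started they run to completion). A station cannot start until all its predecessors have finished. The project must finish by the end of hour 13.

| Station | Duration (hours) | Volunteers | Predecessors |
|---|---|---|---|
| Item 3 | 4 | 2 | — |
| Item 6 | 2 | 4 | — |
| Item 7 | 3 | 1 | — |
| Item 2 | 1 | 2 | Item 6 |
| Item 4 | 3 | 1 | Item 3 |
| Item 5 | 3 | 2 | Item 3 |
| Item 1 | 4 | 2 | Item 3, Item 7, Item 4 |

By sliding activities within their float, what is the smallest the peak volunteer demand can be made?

4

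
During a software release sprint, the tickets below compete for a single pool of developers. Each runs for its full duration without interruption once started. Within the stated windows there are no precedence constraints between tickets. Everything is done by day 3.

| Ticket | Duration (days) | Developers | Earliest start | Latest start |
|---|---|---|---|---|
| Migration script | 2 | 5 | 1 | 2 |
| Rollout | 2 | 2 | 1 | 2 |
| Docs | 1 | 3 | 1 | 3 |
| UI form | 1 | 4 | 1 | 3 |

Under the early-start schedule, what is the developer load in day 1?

14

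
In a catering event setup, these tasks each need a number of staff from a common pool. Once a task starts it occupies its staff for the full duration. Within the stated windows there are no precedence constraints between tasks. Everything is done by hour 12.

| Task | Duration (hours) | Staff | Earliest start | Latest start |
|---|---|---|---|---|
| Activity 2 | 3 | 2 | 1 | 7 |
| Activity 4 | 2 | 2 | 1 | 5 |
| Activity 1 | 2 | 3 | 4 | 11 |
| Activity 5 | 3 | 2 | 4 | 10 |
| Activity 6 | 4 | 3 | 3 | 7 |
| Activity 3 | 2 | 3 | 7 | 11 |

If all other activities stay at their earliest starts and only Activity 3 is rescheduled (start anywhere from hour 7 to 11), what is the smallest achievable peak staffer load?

Activity 3@7: h1:4  h2:4  h3:5  h4:8  h5:8  h6:5  h7:3  h8:3  h9:0  h10:0  h11:0  h12:0 → peak 8
Activity 3@8: h1:4  h2:4  h3:5  h4:8  h5:8  h6:5  h7:0  h8:3  h9:3  h10:0  h11:0  h12:0 → peak 8
Activity 3@9: h1:4  h2:4  h3:5  h4:8  h5:8  h6:5  h7:0  h8:0  h9:3  h10:3  h11:0  h12:0 → peak 8
Activity 3@10: h1:4  h2:4  h3:5  h4:8  h5:8  h6:5  h7:0  h8:0  h9:0  h10:3  h11:3  h12:0 → peak 8
Activity 3@11: h1:4  h2:4  h3:5  h4:8  h5:8  h6:5  h7:0  h8:0  h9:0  h10:0  h11:3  h12:3 → peak 8
Best is Activity 3@7, peak 8.

8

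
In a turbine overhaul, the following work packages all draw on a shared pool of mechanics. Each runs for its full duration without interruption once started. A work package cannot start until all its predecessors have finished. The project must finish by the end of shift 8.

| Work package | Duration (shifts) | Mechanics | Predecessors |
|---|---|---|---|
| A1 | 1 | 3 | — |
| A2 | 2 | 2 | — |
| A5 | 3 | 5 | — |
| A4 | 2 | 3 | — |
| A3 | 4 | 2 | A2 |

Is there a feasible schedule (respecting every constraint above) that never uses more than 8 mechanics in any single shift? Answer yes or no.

yes

Schedule A1@1, A2@1, A5@2, A4@5, A3@3: s1:5  s2:7  s3:7  s4:7  s5:5  s6:5  s7:0  s8:0 — peak 7 ≤ 8.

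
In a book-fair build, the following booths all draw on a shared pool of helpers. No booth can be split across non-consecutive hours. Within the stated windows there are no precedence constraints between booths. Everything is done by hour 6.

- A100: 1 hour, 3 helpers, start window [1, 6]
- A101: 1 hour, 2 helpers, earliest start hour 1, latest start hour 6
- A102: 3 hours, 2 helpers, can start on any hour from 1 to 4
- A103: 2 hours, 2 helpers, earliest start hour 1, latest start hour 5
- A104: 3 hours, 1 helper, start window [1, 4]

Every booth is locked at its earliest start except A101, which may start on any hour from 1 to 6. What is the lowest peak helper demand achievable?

A101@1: h1:10  h2:5  h3:3  h4:0  h5:0  h6:0 → peak 10
A101@2: h1:8  h2:7  h3:3  h4:0  h5:0  h6:0 → peak 8
A101@3: h1:8  h2:5  h3:5  h4:0  h5:0  h6:0 → peak 8
A101@4: h1:8  h2:5  h3:3  h4:2  h5:0  h6:0 → peak 8
A101@5: h1:8  h2:5  h3:3  h4:0  h5:2  h6:0 → peak 8
A101@6: h1:8  h2:5  h3:3  h4:0  h5:0  h6:2 → peak 8
Best is A101@2, peak 8.

8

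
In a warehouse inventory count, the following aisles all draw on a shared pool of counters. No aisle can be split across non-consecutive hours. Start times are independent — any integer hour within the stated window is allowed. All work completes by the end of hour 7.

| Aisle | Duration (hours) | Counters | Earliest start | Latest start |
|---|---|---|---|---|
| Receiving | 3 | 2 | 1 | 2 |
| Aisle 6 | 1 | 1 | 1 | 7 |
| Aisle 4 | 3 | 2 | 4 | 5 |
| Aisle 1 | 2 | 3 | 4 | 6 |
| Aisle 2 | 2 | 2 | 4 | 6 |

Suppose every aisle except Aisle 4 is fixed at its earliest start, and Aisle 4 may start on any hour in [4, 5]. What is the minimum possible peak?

7

Aisle 4@4: h1:3  h2:2  h3:2  h4:7  h5:7  h6:2  h7:0 → peak 7
Aisle 4@5: h1:3  h2:2  h3:2  h4:5  h5:7  h6:2  h7:2 → peak 7
Best is Aisle 4@4, peak 7.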